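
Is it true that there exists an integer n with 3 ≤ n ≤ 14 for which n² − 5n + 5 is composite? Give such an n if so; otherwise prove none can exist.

At n = 10: 10² − 5·10 + 5 = 55 = 5·11, which is composite.

n = 10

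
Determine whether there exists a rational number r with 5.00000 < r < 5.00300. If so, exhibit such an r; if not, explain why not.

r = 1671/334

Look for a denominator N such that an integer falls strictly between N·5.00000 and N·5.00300. N = 334 works: 334·5.00000 = 1670.00000 < 1671 < 1671.00200 = 334·5.00300.
Dividing back, 5.00000 < 1671/334 < 5.00300, and 1671/334 is rational.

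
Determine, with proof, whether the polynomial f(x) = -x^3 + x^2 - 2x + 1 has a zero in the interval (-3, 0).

f has no root in that interval.

Evaluate at the endpoints: f(-3) = 43, f(0) = 1 — same sign (positive).
The derivative f'(x) = -3x^2 + 2x - 2 is a quadratic with discriminant 2² − 4·(-3)·(-2) = -20 < 0; it never vanishes, so it is always negative (sign of the leading coefficient).
Hence f is strictly decreasing on ℝ, and in particular on [-3, 0]. A strictly monotone function with same-sign endpoint values stays positive on the whole interval, so f has no zero in (-3, 0).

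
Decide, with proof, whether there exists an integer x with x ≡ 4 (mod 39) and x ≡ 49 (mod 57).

The moduli are not coprime: gcd(39, 57) = 3. Compatibility requires 3 ∣ (49 − 4) = 45, which holds, so solutions exist.
List candidates x ≡ 4 (mod 39): 4, 43, 82, 121, 160, 199, 238, 277. Modulo 57 these are 4, 43, 25, 7, 46, 28, 10, 49; 277 gives 49 as required.
Check: 277 mod 39 = 4, 277 mod 57 = 49. ✓

x = 277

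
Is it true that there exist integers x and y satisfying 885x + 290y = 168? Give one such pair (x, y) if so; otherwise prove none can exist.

No, no such integers exist.

gcd(885, 290) = 5, so every integer of the form 885x + 290y is a multiple of 5.
But 168 = 5·33 + 3, so 5 ∤ 168.
Hence no integers x, y satisfy the equation.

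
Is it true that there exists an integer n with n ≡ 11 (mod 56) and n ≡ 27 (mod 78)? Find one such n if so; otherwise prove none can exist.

The moduli are not coprime: gcd(56, 78) = 2. Compatibility requires 2 ∣ (27 − 11) = 16, which holds, so solutions exist.
Write n = 11 + 56t. Then 56t ≡ 27 − 11 ≡ 16 (mod 78); dividing through by 2 gives 28t ≡ 8 (mod 39).
Note 28·7 = 196 ≡ 1 (mod 39) (as 196 − 1 = 5·39), so 28⁻¹ ≡ 7.
Therefore t ≡ 7·8 = 56 ≡ 17 (mod 39).
Then n = 11 + 56·17 = 963.
Check: 963 mod 56 = 11, 963 mod 78 = 27. ✓

n = 963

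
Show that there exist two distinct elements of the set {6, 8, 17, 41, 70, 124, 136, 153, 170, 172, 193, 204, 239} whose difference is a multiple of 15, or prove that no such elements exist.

Residues mod 15: 6↦6, 8↦8, 17↦2, 41↦11, 70↦10, 124↦4, 136↦1, 153↦3, 170↦5, 172↦7, 193↦13, 204↦9, 239↦14.
All 13 residues are distinct, so no two elements differ by a multiple of 15.

There is no such pair.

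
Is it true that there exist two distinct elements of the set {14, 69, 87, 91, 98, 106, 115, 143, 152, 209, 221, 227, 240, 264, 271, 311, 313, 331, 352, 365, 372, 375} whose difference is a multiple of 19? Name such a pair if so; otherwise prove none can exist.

Both 14 and 375 leave remainder 14 on division by 19; their difference 361 = 19·19 is a multiple of 19.

The pair (14, 375) works.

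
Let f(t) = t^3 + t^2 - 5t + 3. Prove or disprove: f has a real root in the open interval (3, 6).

No such root exists.

f(3) = 24 and f(6) = 225, both positive, so a sign-change argument is unavailable; we show f keeps this sign on the whole interval.
Substitute t = 3 + u, where 0 < u < 3 on the interval. Expanding, f(3 + u) = u^3 + 10u^2 + 28u + 24.
All 4 nonzero coefficients of this polynomial in u are positive; hence for u > 0 the value is a sum of positive terms (the constant 24 among them).
So f is strictly positive on (3, 6); no root exists in the interval.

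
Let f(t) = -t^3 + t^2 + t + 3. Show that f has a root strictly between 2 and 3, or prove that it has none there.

f(2) = 1 and f(3) = -12, which have opposite signs.
Since f is a polynomial it is continuous on [2, 3].
By the Intermediate Value Theorem f must vanish at some point of (2, 3).

Such a root exists.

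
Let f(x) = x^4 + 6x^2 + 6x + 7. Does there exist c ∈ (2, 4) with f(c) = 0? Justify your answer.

No such root exists.

The endpoint values f(2) = 59 and f(4) = 383 are both positive. Claim: f(x) > 0 for every x in (2, 4).
Substitute x = 2 + u, where 0 < u < 2 on the interval. Expanding, f(2 + u) = u^4 + 8u^3 + 30u^2 + 62u + 59.
The nonzero coefficients here are all positive, so for u > 0 every term is positive (or zero), and the constant term 59 is strictly positive.
So f is strictly positive on (2, 4); no root exists in the interval.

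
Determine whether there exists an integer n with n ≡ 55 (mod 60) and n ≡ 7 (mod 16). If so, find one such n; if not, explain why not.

n = 55

The moduli are not coprime: gcd(60, 16) = 4. Compatibility requires 4 ∣ (7 − 55) = -48, which holds, so solutions exist.
In fact n = 55 itself already satisfies 55 mod 16 = 7.
Check: 55 mod 60 = 55, 55 mod 16 = 7. ✓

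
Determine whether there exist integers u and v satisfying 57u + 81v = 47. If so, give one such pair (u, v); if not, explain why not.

Any value of 57u + 81v is a multiple of gcd(57, 81) = 3.
But 47 is not a multiple of 3 (it leaves remainder 2).
So the equation is unsolvable over ℤ.

No, no such integers exist.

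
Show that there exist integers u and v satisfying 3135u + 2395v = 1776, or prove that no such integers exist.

No, no such integers exist.

gcd(3135, 2395) = 5, so every integer of the form 3135u + 2395v is a multiple of 5.
However 1776 leaves remainder 1 on division by 5.
So the equation is unsolvable over ℤ.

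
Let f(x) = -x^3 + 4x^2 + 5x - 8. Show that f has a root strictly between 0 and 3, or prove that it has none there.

f(0) = -8 and f(3) = 16, which have opposite signs.
f is continuous everywhere (it is a polynomial), in particular on [0, 3].
By the Intermediate Value Theorem f must vanish at some point of (0, 3).

Yes, f has a root in the interval.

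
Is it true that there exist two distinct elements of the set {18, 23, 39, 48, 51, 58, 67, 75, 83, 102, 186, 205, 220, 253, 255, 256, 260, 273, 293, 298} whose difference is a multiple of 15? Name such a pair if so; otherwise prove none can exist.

18 mod 15 = 3 and 48 mod 15 = 3, so 48 − 18 = 30 = 2·15.

18 and 48 are such a pair.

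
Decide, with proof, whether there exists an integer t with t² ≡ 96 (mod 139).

t = 42

Take t = 42. Then 42² = 1764 = 12·139 + 96, so 42² ≡ 96 (mod 139).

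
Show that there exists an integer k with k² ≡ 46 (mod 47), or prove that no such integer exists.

There is no such integer.

47 is prime, so by Euler's criterion 46 is a square mod 47 iff 46^((47−1)/2) = 46^23 ≡ 1 (mod 47).
Squaring successively (mod 47): 46^2 = 2116 ≡ 1; 46^4 ≡ 1² = 1 ≡ 1; 46^8 ≡ 1² = 1 ≡ 1; 46^16 ≡ 1² = 1 ≡ 1.
Since 23 = 16 + 4 + 2 + 1, 46^23 ≡ 1 · 1 · 1 · 46; multiplying out mod 47: 1·1 = 1 ≡ 1, then 1·1 = 1 ≡ 1, then 1·46 = 46 ≡ 46. Thus 46^23 ≡ 46 ≡ −1 (mod 47).
The value −1 means 46 is a non-residue modulo 47, so k² ≡ 46 (mod 47) is impossible.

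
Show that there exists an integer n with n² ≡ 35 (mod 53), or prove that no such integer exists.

53 is prime, so by Euler's criterion 35 is a square mod 53 iff 35^((53−1)/2) = 35^26 ≡ 1 (mod 53).
Squaring successively (mod 53): 35^2 = 1225 ≡ 6; 35^4 ≡ 6² = 36 ≡ 36; 35^8 ≡ 36² = 1296 ≡ 24; 35^16 ≡ 24² = 576 ≡ 46.
Since 26 = 16 + 8 + 2, 35^26 ≡ 46 · 24 · 6; multiplying out mod 53: 46·24 = 1104 ≡ 44, then 44·6 = 264 ≡ 52. Thus 35^26 ≡ 52 ≡ −1 (mod 53).
The value −1 means 35 is a non-residue modulo 53, so n² ≡ 35 (mod 53) is impossible.

There is no such integer.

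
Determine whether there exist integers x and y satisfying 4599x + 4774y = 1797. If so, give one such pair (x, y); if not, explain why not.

Both 4599 and 4774 are divisible by gcd(4599, 4774) = 7, hence so is any combination 4599x + 4774y.
However 1797 leaves remainder 5 on division by 7.
Therefore 4599x + 4774y = 1797 has no solution in integers.

No, no such integers exist.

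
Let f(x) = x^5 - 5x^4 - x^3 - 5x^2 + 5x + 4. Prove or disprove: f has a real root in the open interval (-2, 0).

Such a root exists.

f(-2) = -130 and f(0) = 4, which have opposite signs.
f is continuous everywhere (it is a polynomial), in particular on [-2, 0].
By the Intermediate Value Theorem, f takes the value 0 somewhere in the open interval.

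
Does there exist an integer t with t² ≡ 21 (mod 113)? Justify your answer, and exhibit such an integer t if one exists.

113 is prime, so by Euler's criterion 21 is a square mod 113 iff 21^((113−1)/2) = 21^56 ≡ 1 (mod 113).
Repeated squaring mod 113: 21^2 = 441 ≡ 102; 21^4 ≡ 102² = 10404 ≡ 8; 21^8 ≡ 8² = 64 ≡ 64; 21^16 ≡ 64² = 4096 ≡ 28; 21^32 ≡ 28² = 784 ≡ 106.
Since 56 = 32 + 16 + 8, 21^56 ≡ 106 · 28 · 64; multiplying out mod 113: 106·28 = 2968 ≡ 30, then 30·64 = 1920 ≡ 112. Thus 21^56 ≡ 112 ≡ −1 (mod 113).
The value −1 means 21 is a non-residue modulo 113, so t² ≡ 21 (mod 113) is impossible.

No, no such integer exists.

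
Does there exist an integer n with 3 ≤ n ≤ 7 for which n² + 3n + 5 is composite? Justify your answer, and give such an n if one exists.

n = 7

At n = 7: 7² + 3·7 + 5 = 75 = 3·25, which is composite.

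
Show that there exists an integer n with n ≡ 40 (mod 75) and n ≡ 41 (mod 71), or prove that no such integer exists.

gcd(75, 71) = 1, so the Chinese Remainder Theorem guarantees exactly one residue class mod 5325 satisfying both.
Any solution of the first congruence is n = 40 + 75t; substituting into the second, 75t ≡ 41 − 40 ≡ 1 (mod 71).
75 ≡ 4 (mod 71), so this reads 4t ≡ 1 (mod 71). Since 4·18 = 72 = 1·71 + 1, the inverse of 4 mod 71 is 18.
Therefore t ≡ 18·1 = 18 (mod 71).
With t = 18: n = 40 + 75·18 = 1390.
Check: 1390 mod 75 = 40, 1390 mod 71 = 41. ✓

n = 1390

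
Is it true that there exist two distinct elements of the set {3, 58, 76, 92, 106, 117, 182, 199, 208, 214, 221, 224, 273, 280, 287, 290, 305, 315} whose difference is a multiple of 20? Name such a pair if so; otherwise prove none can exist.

Reduce each element modulo 20: 3↦3, 58↦18, 76↦16, 92↦12, 106↦6, 117↦17, 182↦2, 199↦19, 208↦8, 214↦14, 221↦1, 224↦4, 273↦13, 280↦0, 287↦7, 290↦10, 305↦5, 315↦15.
All 18 residues are distinct, so no two elements differ by a multiple of 20.

No such pair exists.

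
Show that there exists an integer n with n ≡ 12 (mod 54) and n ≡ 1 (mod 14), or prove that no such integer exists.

No such integer exists.

gcd(54, 14) = 2. If n ≡ 12 (mod 54) and n ≡ 1 (mod 14), then n ≡ 12 (mod 2) and n ≡ 1 (mod 2).
However 12 ≡ 0 and 1 ≡ 1 (mod 2), and 0 ≠ 1.
Hence the system has no solution.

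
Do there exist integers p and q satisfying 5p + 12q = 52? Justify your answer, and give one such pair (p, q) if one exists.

Since gcd(5, 12) = 1, every integer is an integer combination of 5 and 12.
Euclidean algorithm: 12 = 2·5 + 2, 5 = 2·2 + 1, 2 = 2·1 + 0.
Back-substituting, 1 = 5 − 2·2 = 5 − 2·(12 − 2·5) = −2·12 + 5·5; that is, 5·5 + 12·(-2) = 1.
Scaling by 52 gives the particular solution (p, q) = (260, -104).
Subtracting 21·12 from p and adding 21·5 to q gives the tidier solution (8, 1).
Indeed 5·8 + 12·1 = 40 + 12 = 52.

p = 8, q = 1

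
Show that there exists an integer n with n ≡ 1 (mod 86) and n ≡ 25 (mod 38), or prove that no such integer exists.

The moduli are not coprime: gcd(86, 38) = 2. Compatibility requires 2 ∣ (25 − 1) = 24, which holds, so solutions exist.
Put n = 1 + 86t, so we need 86t ≡ 24 (mod 38), equivalently (divide by 2) 43t ≡ 12 (mod 19).
43 ≡ 5 (mod 19), so this reads 5t ≡ 12 (mod 19). Since 5·4 = 20 = 1·19 + 1, the inverse of 5 mod 19 is 4.
Therefore t ≡ 4·12 = 48 ≡ 10 (mod 19).
Then n = 1 + 86·10 = 861.
Verify: 861 = 10·86 + 1 and 861 = 22·38 + 25. ✓

n = 861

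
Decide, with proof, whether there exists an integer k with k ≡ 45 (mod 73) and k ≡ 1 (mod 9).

k = 118

gcd(73, 9) = 1, so the Chinese Remainder Theorem guarantees exactly one residue class mod 657 satisfying both.
Write k = 45 + 73t and require 45 + 73t ≡ 1 (mod 9), i.e. 73t ≡ 1 (mod 9).
73 ≡ 1 (mod 9), so this reads 1t ≡ 1 (mod 9). So t ≡ 1 (mod 9).
With t = 1: k = 45 + 73·1 = 118.
Verify: 118 = 1·73 + 45 and 118 = 13·9 + 1. ✓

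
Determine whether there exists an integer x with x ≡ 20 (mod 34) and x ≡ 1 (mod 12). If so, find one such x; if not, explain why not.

Reduce both congruences modulo 2, which divides 34 and 12: they say x ≡ 20 (mod 2) and x ≡ 1 (mod 2).
These are incompatible: 20 − 1 = 19 is not divisible by 2.
So no integer satisfies both congruences.

No such integer exists.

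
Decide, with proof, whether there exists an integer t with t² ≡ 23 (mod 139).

There is no such integer.

Apply Euler's criterion with the prime 139: 23 is a quadratic residue iff 23^69 ≡ 1 (mod 139), and a non-residue iff it is ≡ −1.
Repeated squaring mod 139: 23^2 = 529 ≡ 112; 23^4 ≡ 112² = 12544 ≡ 34; 23^8 ≡ 34² = 1156 ≡ 44; 23^16 ≡ 44² = 1936 ≡ 129; 23^32 ≡ 129² = 16641 ≡ 100; 23^64 ≡ 100² = 10000 ≡ 131.
Since 69 = 64 + 4 + 1, 23^69 ≡ 131 · 34 · 23; multiplying out mod 139: 131·34 = 4454 ≡ 6, then 6·23 = 138 ≡ 138. Thus 23^69 ≡ 138 ≡ −1 (mod 139).
By Euler's criterion 23 is a quadratic non-residue mod 139: no t satisfies t² ≡ 23 (mod 139).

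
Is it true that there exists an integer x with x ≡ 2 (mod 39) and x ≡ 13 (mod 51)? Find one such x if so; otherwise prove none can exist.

Reduce both congruences modulo 3, which divides 39 and 51: they say x ≡ 2 (mod 3) and x ≡ 13 (mod 3).
However 2 ≡ 2 and 13 ≡ 1 (mod 3), and 2 ≠ 1.
So no integer satisfies both congruences.

No, no such integer exists.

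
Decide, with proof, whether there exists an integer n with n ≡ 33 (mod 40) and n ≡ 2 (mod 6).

There is no such integer.

gcd(40, 6) = 2. If n ≡ 33 (mod 40) and n ≡ 2 (mod 6), then n ≡ 33 (mod 2) and n ≡ 2 (mod 2).
But 33 mod 2 = 1 while 2 mod 2 = 0, a contradiction.
Hence the system has no solution.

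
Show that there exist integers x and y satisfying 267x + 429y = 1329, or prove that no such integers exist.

x = 58, y = -33

Every value of 267x + 429y is a multiple of gcd(267, 429) = 3; since 3 ∣ 1329, solutions exist.
Dividing through by 3 reduces the equation to 89x + 143y = 443.
Euclidean algorithm: 143 = 1·89 + 54, 89 = 1·54 + 35, 54 = 1·35 + 19, 35 = 1·19 + 16, 19 = 1·16 + 3, 16 = 5·3 + 1, 3 = 3·1 + 0.
Back-substituting, 1 = 16 − 5·3 = 16 − 5·(19 − 1·16) = −5·19 + 6·16 = −5·19 + 6·(35 − 1·19) = 6·35 − 11·19 = 6·35 − 11·(54 − 1·35) = −11·54 + 17·35 = −11·54 + 17·(89 − 1·54) = 17·89 − 28·54 = 17·89 − 28·(143 − 1·89) = −28·143 + 45·89; that is, 89·45 + 143·(-28) = 1.
Multiplying through by 443: x = 45·443 = 19935, y = (-28)·443 = -12404 is a solution.
Subtracting 139·143 from x and adding 139·89 to y gives the tidier solution (58, -33).
Indeed 267·58 + 429·(-33) = 15486 − 14157 = 1329.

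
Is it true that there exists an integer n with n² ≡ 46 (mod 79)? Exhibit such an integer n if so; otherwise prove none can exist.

n = 21

Take n = 21. Then 21² = 441 = 5·79 + 46, so 21² ≡ 46 (mod 79).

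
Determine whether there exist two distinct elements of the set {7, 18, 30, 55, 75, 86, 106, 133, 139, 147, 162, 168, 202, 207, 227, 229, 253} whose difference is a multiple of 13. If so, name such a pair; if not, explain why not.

7 and 202 are such a pair.

Reduce each element mod 13: 7↦7, 18↦5, 30↦4, 55↦3, 75↦10, 86↦8, 106↦2, 133↦3, 139↦9, 147↦4, 162↦6, 168↦12, 202↦7, 207↦12, 227↦6, 229↦8, 253↦6. The residue 7 repeats (at 7 and 202), and 202 − 7 = 195 = 15·13.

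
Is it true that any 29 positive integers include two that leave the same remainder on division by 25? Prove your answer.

There are exactly 25 possible remainders on division by 25.
Since 29 > 25, two of the 29 integers must share a residue class by the pigeonhole principle; call them a and b.
So a and b have equal remainders mod 25, which is exactly what was to be shown.

Yes.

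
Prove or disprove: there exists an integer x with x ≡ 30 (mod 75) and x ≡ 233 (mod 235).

No such integer exists.

gcd(75, 235) = 5. If x ≡ 30 (mod 75) and x ≡ 233 (mod 235), then x ≡ 30 (mod 5) and x ≡ 233 (mod 5).
But 30 mod 5 = 0 while 233 mod 5 = 3, a contradiction.
So no integer satisfies both congruences.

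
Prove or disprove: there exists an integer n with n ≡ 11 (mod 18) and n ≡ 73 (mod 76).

n = 605

The moduli are not coprime: gcd(18, 76) = 2. Compatibility requires 2 ∣ (73 − 11) = 62, which holds, so solutions exist.
Put n = 11 + 18t, so we need 18t ≡ 62 (mod 76), equivalently (divide by 2) 9t ≡ 31 (mod 38).
Since 9·17 = 153 = 4·38 + 1, the inverse of 9 mod 38 is 17.
Multiplying by 17: t ≡ 17·31 = 527 ≡ 33 (mod 38).
Then n = 11 + 18·33 = 605.
Check: 605 mod 18 = 11, 605 mod 76 = 73. ✓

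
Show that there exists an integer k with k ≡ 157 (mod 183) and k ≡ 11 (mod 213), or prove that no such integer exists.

No such integer exists.

Reduce both congruences modulo 3, which divides 183 and 213: they say k ≡ 157 (mod 3) and k ≡ 11 (mod 3).
However 157 ≡ 1 and 11 ≡ 2 (mod 3), and 1 ≠ 2.
So no integer satisfies both congruences.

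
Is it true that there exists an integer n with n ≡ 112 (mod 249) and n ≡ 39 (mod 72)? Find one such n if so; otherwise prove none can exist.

Reduce both congruences modulo 3, which divides 249 and 72: they say n ≡ 112 (mod 3) and n ≡ 39 (mod 3).
However 112 ≡ 1 and 39 ≡ 0 (mod 3), and 1 ≠ 0.
So no integer satisfies both congruences.

There is no such integer.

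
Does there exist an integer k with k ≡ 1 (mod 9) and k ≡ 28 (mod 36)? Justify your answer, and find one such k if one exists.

k = 28

Here gcd(9, 36) = 9, and both 1 and 28 leave remainder 1 mod 9, so the system is consistent.
The integers ≡ 1 (mod 9) are 1, 10, 19, 28, …; their remainders mod 36 are 1, 10, 19, 28, so k = 28 is the first that is ≡ 28 (mod 36).
Indeed 28 ≡ 1 (mod 9) and 28 ≡ 28 (mod 36).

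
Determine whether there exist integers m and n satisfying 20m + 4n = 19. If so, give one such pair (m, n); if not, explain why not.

No such integers exist.

Both 20 and 4 are divisible by gcd(20, 4) = 4, hence so is any combination 20m + 4n.
But 19 = 4·4 + 3, so 4 ∤ 19.
Hence no integers m, n satisfy the equation.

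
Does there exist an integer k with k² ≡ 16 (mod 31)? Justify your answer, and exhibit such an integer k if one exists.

k = 27

Take k = 27. Then 27² = 729 = 23·31 + 16, so 27² ≡ 16 (mod 31).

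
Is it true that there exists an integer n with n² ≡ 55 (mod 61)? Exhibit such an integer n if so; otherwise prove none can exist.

No such integer exists.

Apply Euler's criterion with the prime 61: 55 is a quadratic residue iff 55^30 ≡ 1 (mod 61), and a non-residue iff it is ≡ −1.
Squaring successively (mod 61): 55^2 = 3025 ≡ 36; 55^4 ≡ 36² = 1296 ≡ 15; 55^8 ≡ 15² = 225 ≡ 42; 55^16 ≡ 42² = 1764 ≡ 56.
Since 30 = 16 + 8 + 4 + 2, 55^30 ≡ 56 · 42 · 15 · 36; multiplying out mod 61: 56·42 = 2352 ≡ 34, then 34·15 = 510 ≡ 22, then 22·36 = 792 ≡ 60. Thus 55^30 ≡ 60 ≡ −1 (mod 61).
By Euler's criterion 55 is a quadratic non-residue mod 61: no n satisfies n² ≡ 55 (mod 61).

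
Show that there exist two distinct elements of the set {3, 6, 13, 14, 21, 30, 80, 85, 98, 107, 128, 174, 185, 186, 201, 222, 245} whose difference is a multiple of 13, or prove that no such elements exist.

The pair (3, 107) works.

3 mod 13 = 3 and 107 mod 13 = 3, so 107 − 3 = 104 = 8·13.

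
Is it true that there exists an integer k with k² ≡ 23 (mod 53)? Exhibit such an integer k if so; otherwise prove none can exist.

No such integer exists.

Apply Euler's criterion with the prime 53: 23 is a quadratic residue iff 23^26 ≡ 1 (mod 53), and a non-residue iff it is ≡ −1.
Repeated squaring mod 53: 23^2 = 529 ≡ 52; 23^4 ≡ 52² = 2704 ≡ 1; 23^8 ≡ 1² = 1 ≡ 1; 23^16 ≡ 1² = 1 ≡ 1.
Since 26 = 16 + 8 + 2, 23^26 ≡ 1 · 1 · 52; multiplying out mod 53: 1·1 = 1 ≡ 1, then 1·52 = 52 ≡ 52. Thus 23^26 ≡ 52 ≡ −1 (mod 53).
By Euler's criterion 23 is a quadratic non-residue mod 53: no k satisfies k² ≡ 23 (mod 53).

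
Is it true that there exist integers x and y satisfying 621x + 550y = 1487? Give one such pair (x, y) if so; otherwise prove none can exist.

Since gcd(621, 550) = 1, every integer is an integer combination of 621 and 550.
Dividing repeatedly: 621 = 1·550 + 71, 550 = 7·71 + 53, 71 = 1·53 + 18, 53 = 2·18 + 17, 18 = 1·17 + 1, 17 = 17·1 + 0.
Back-substituting, 1 = 18 − 1·17 = 18 − (53 − 2·18) = −53 + 3·18 = −53 + 3·(71 − 1·53) = 3·71 − 4·53 = 3·71 − 4·(550 − 7·71) = −4·550 + 31·71 = −4·550 + 31·(621 − 1·550) = 31·621 − 35·550; that is, 621·31 + 550·(-35) = 1.
Scaling by 1487 gives the particular solution (x, y) = (46097, -52045).
Shifting by a multiple of (550, −621) keeps it a solution: x = 46097 − 83·550 = 447, y = -52045 + 83·621 = -502.
Indeed 621·447 + 550·(-502) = 277587 − 276100 = 1487.

x = 447, y = -502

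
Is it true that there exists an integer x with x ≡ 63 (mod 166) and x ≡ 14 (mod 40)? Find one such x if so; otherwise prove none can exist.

Reduce both congruences modulo 2, which divides 166 and 40: they say x ≡ 63 (mod 2) and x ≡ 14 (mod 2).
But 63 mod 2 = 1 while 14 mod 2 = 0, a contradiction.
So no integer satisfies both congruences.

No, no such integer exists.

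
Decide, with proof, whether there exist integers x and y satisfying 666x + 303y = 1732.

Both 666 and 303 are divisible by gcd(666, 303) = 3, hence so is any combination 666x + 303y.
But 1732 is not a multiple of 3 (it leaves remainder 1).
Therefore 666x + 303y = 1732 has no solution in integers.

No such integers exist.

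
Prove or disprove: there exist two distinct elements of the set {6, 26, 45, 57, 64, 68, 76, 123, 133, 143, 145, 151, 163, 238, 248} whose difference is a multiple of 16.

Two integers differ by a multiple of 16 exactly when they have the same residue mod 16. The residues are 6↦6, 26↦10, 45↦13, 57↦9, 64↦0, 68↦4, 76↦12, 123↦11, 133↦5, 143↦15, 145↦1, 151↦7, 163↦3, 238↦14, 248↦8.
These 15 residues are pairwise different, hence no difference of two elements is divisible by 16.

There is no such pair.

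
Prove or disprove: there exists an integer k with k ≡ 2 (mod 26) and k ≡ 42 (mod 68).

k = 314

gcd(26, 68) = 2. A simultaneous solution exists iff 2 ≡ 42 (mod 2); here 2 mod 2 = 0 = 42 mod 2, so it does.
Put k = 2 + 26t, so we need 26t ≡ 40 (mod 68), equivalently (divide by 2) 13t ≡ 20 (mod 34).
Note 13·21 = 273 ≡ 1 (mod 34) (as 273 − 1 = 8·34), so 13⁻¹ ≡ 21.
Therefore t ≡ 21·20 = 420 ≡ 12 (mod 34).
Then k = 2 + 26·12 = 314.
Indeed 314 ≡ 2 (mod 26) and 314 ≡ 42 (mod 68).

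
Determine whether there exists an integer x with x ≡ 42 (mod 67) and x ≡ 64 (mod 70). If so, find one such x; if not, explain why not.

x = 1114

The moduli 67 and 70 are coprime, so by the Chinese Remainder Theorem a unique solution modulo 4690 exists.
Any solution of the first congruence is x = 42 + 67t; substituting into the second, 67t ≡ 64 − 42 ≡ 22 (mod 70).
Invert 67 mod 70 by the Euclidean algorithm: 70 = 1·67 + 3, 67 = 22·3 + 1, 3 = 3·1 + 0; back-substituting, 1 = 67 − 22·3 = 67 − 22·(70 − 1·67) = −22·70 + 23·67. Hence 67·23 ≡ 1, so 67⁻¹ ≡ 23 (mod 70).
Therefore t ≡ 23·22 = 506 ≡ 16 (mod 70).
Taking t = 16 gives x = 42 + 67·16 = 1114.
Indeed 1114 ≡ 42 (mod 67) and 1114 ≡ 64 (mod 70).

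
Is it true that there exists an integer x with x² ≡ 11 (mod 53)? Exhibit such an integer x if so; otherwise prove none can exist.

x = 45

Take x = 45. Then 45² = 2025 = 38·53 + 11, so 45² ≡ 11 (mod 53).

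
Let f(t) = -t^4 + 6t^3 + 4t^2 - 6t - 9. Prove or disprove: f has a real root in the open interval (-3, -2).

No such root exists.

The endpoint values f(-3) = -198 and f(-2) = -45 are both negative. Claim: f(t) < 0 for every t in (-3, -2).
Substitute t = -2 − u, where 0 < u < 1 on the interval. Expanding, f(-2 − u) = -u^4 - 14u^3 - 56u^2 - 82u - 45.
The nonzero coefficients here are all negative, so for u > 0 every term is negative (or zero), and the constant term -45 is strictly negative.
So f is strictly negative on (-3, -2); no root exists in the interval.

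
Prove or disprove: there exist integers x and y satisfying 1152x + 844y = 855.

gcd(1152, 844) = 4, so every integer of the form 1152x + 844y is a multiple of 4.
But 855 is not a multiple of 4 (it leaves remainder 3).
Hence no integers x, y satisfy the equation.

No such integers exist.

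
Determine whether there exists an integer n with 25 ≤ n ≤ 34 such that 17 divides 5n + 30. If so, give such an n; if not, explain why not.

n = 28

At n = 28 we get 5·28 + 30 = 170, and 170 = 17·10.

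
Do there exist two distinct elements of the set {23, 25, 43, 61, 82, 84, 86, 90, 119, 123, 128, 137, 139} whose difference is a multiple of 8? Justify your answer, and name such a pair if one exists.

Reduce each element mod 8: 23↦7, 25↦1, 43↦3, 61↦5, 82↦2, 84↦4, 86↦6, 90↦2, 119↦7, 123↦3, 128↦0, 137↦1, 139↦3. The residue 7 repeats (at 23 and 119), and 119 − 23 = 96 = 12·8.

Yes: 23 and 119.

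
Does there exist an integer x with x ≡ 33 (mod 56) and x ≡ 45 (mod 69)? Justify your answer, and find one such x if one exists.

x = 873

The moduli 56 and 69 are coprime, so by the Chinese Remainder Theorem a unique solution modulo 3864 exists.
Any solution of the first congruence is x = 33 + 56t; substituting into the second, 56t ≡ 45 − 33 ≡ 12 (mod 69).
Note 56·53 = 2968 ≡ 1 (mod 69) (as 2968 − 1 = 43·69), so 56⁻¹ ≡ 53.
Therefore t ≡ 53·12 = 636 ≡ 15 (mod 69).
Taking t = 15 gives x = 33 + 56·15 = 873.
Verify: 873 = 15·56 + 33 and 873 = 12·69 + 45. ✓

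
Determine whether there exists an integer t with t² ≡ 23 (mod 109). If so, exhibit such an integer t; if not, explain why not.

No, no such integer exists.

109 is prime, so by Euler's criterion 23 is a square mod 109 iff 23^((109−1)/2) = 23^54 ≡ 1 (mod 109).
Repeated squaring mod 109: 23^2 = 529 ≡ 93; 23^4 ≡ 93² = 8649 ≡ 38; 23^8 ≡ 38² = 1444 ≡ 27; 23^16 ≡ 27² = 729 ≡ 75; 23^32 ≡ 75² = 5625 ≡ 66.
Since 54 = 32 + 16 + 4 + 2, 23^54 ≡ 66 · 75 · 38 · 93; multiplying out mod 109: 66·75 = 4950 ≡ 45, then 45·38 = 1710 ≡ 75, then 75·93 = 6975 ≡ 108. Thus 23^54 ≡ 108 ≡ −1 (mod 109).
The value −1 means 23 is a non-residue modulo 109, so t² ≡ 23 (mod 109) is impossible.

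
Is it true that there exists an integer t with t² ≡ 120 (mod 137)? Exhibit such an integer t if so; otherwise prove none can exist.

Take t = 42. Then 42² = 1764 = 12·137 + 120, so 42² ≡ 120 (mod 137).

t = 42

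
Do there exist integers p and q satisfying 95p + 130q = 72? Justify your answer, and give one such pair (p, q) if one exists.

No, no such integers exist.

Both 95 and 130 are divisible by gcd(95, 130) = 5, hence so is any combination 95p + 130q.
But 72 = 5·14 + 2, so 5 ∤ 72.
Hence no integers p, q satisfy the equation.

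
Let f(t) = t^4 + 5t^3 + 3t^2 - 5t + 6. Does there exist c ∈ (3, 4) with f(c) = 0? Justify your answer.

f(3) = 234 and f(4) = 610, both positive, so a sign-change argument is unavailable; we show f keeps this sign on the whole interval.
Shift to the endpoint 3: with t = 3 + u (0 < u < 1), one computes f(3 + u) = u^4 + 17u^3 + 102u^2 + 256u + 234.
The nonzero coefficients here are all positive, so for u > 0 every term is positive (or zero), and the constant term 234 is strictly positive.
Therefore f(t) > 0 throughout (3, 4), and f has no zero there.

No.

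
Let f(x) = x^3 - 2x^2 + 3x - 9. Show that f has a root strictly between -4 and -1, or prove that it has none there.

No.

Evaluate at the endpoints: f(-4) = -117, f(-1) = -15 — same sign (negative).
f'(x) = 3x^2 - 4x + 3 has discriminant (-4)² − 4·3·3 = -20 < 0, so f' has no real roots and is positive for every real x.
Hence f is strictly increasing on ℝ, and in particular on [-4, -1]. A strictly monotone function with same-sign endpoint values stays negative on the whole interval, so f has no zero in (-4, -1).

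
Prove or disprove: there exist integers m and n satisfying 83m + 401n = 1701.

m = 6, n = 3

Since gcd(83, 401) = 1, every integer is an integer combination of 83 and 401.
Euclidean algorithm: 401 = 4·83 + 69, 83 = 1·69 + 14, 69 = 4·14 + 13, 14 = 1·13 + 1, 13 = 13·1 + 0.
Unwinding: 1 = 14 − 1·13 = 14 − (69 − 4·14) = −69 + 5·14 = −69 + 5·(83 − 1·69) = 5·83 − 6·69 = 5·83 − 6·(401 − 4·83) = −6·401 + 29·83, i.e. 83·29 + 401·(-6) = 1.
Scaling by 1701 gives the particular solution (m, n) = (49329, -10206).
The general solution is m = 49329 + 401k, n = -10206 − 83k; taking k = -123 gives the smaller pair m = 6, n = 3.
Indeed 83·6 + 401·3 = 498 + 1203 = 1701.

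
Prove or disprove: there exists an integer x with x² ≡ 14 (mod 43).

x = 33

x = 33 works: 33² = 1089, and 1089 − 14 = 1075 = 25·43.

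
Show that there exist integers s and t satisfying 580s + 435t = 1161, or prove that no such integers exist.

gcd(580, 435) = 145, so every integer of the form 580s + 435t is a multiple of 145.
However 1161 leaves remainder 1 on division by 145.
So the equation is unsolvable over ℤ.

There are no such integers.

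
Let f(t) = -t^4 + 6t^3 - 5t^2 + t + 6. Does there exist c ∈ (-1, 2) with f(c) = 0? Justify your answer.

Such a root exists.

f(-1) = -7 and f(2) = 20, which have opposite signs.
f is continuous everywhere (it is a polynomial), in particular on [-1, 2].
So by the Intermediate Value Theorem there is a c strictly between -1 and 2 with f(c) = 0.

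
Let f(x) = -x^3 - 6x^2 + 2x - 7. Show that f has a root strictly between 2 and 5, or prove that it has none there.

The endpoint values f(2) = -35 and f(5) = -272 are both negative. Claim: f(x) < 0 for every x in (2, 5).
Shift to the endpoint 2: with x = 2 + u (0 < u < 3), one computes f(2 + u) = -u^3 - 12u^2 - 34u - 35.
All 4 nonzero coefficients of this polynomial in u are negative; hence for u > 0 the value is a sum of negative terms (the constant -35 among them).
So f is strictly negative on (2, 5); no root exists in the interval.

No.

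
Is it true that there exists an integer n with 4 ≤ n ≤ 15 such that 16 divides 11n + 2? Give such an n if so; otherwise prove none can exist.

Try n = 10: 11·10 + 2 = 112 = 7·16, which is divisible by 16.

n = 10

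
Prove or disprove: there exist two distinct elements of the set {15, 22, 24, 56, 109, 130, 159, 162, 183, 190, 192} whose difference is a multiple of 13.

No such pair exists.

Two integers differ by a multiple of 13 exactly when they have the same residue mod 13. The residues are 15↦2, 22↦9, 24↦11, 56↦4, 109↦5, 130↦0, 159↦3, 162↦6, 183↦1, 190↦8, 192↦10.
No residue repeats among the 11 elements, so no pair has difference ≡ 0 (mod 13).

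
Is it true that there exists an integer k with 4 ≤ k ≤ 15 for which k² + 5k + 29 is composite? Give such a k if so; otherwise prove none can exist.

k = 14

At k = 14: 14² + 5·14 + 29 = 295 = 5·59, which is composite.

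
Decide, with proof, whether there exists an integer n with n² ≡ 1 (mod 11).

n = 10

n = 10 works: 10² = 100, and 100 − 1 = 99 = 9·11.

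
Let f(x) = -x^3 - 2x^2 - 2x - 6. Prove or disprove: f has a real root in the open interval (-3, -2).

f(-3) = 9 and f(-2) = -2, which have opposite signs.
As a polynomial, f is continuous on every closed interval.
By the Intermediate Value Theorem f must vanish at some point of (-3, -2).

Yes, f has a root in the interval.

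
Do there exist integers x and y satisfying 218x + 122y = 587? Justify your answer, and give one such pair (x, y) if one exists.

There are no such integers.

gcd(218, 122) = 2, so every integer of the form 218x + 122y is a multiple of 2.
However 587 leaves remainder 1 on division by 2.
So the equation is unsolvable over ℤ.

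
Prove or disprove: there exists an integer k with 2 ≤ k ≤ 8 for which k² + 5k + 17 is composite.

At k = 8: 8² + 5·8 + 17 = 121 = 11·11, which is composite.

k = 8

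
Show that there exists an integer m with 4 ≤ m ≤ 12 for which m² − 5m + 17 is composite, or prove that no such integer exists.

No, no such integer m in that range exists.

The values for m = 4, 5, …, 12 are 13, 17, 23, 31, 41, 53, 67, 83, 101, and each of these is prime.
So no value in the range makes the expression composite.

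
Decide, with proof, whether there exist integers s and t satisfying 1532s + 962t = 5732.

gcd(1532, 962) = 2, and 2 divides 5732, so integer solutions exist.
Dividing through by 2 reduces the equation to 766s + 481t = 2866.
Euclidean algorithm: 766 = 1·481 + 285, 481 = 1·285 + 196, 285 = 1·196 + 89, 196 = 2·89 + 18, 89 = 4·18 + 17, 18 = 1·17 + 1, 17 = 17·1 + 0.
Unwinding: 1 = 18 − 1·17 = 18 − (89 − 4·18) = −89 + 5·18 = −89 + 5·(196 − 2·89) = 5·196 − 11·89 = 5·196 − 11·(285 − 1·196) = −11·285 + 16·196 = −11·285 + 16·(481 − 1·285) = 16·481 − 27·285 = 16·481 − 27·(766 − 1·481) = −27·766 + 43·481, i.e. 766·(-27) + 481·43 = 1.
Multiplying through by 2866: s = (-27)·2866 = -77382, t = 43·2866 = 123238 is a solution.
Adding 161·481 to s and subtracting 161·766 from t gives the tidier solution (59, -88).
Indeed 1532·59 + 962·(-88) = 90388 − 84656 = 5732.

s = 59, t = -88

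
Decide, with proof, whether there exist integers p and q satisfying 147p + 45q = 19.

gcd(147, 45) = 3, so every integer of the form 147p + 45q is a multiple of 3.
But 19 is not a multiple of 3 (it leaves remainder 1).
So the equation is unsolvable over ℤ.

No such integers exist.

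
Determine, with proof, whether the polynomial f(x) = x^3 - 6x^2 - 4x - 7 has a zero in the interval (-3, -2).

f(-3) = -76 and f(-2) = -31, both negative, so a sign-change argument is unavailable; we show f keeps this sign on the whole interval.
Shift to the endpoint -2: with x = -2 − u (0 < u < 1), one computes f(-2 − u) = -u^3 - 12u^2 - 32u - 31.
All 4 nonzero coefficients of this polynomial in u are negative; hence for u > 0 the value is a sum of negative terms (the constant -31 among them).
So f is strictly negative on (-3, -2); no root exists in the interval.

No.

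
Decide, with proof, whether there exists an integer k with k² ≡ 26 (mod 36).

Since 3 ∣ 36, a solution of k² ≡ 26 (mod 36) would also satisfy k² ≡ 26 ≡ 2 (mod 3).
Computing k² mod 3 for k = 0, 1, …, 1 (enough, by the symmetry k ↦ 3 − k) gives 0, 1.
The set of squares mod 3 is therefore {0, 1}, which does not contain 2.
Hence no integer k has k² ≡ 26 (mod 36).

No such integer exists.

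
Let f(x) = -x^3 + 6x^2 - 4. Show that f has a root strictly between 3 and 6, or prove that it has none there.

Yes, f has a root in the interval.

f(3) = 23 and f(6) = -4, which have opposite signs.
As a polynomial, f is continuous on every closed interval.
By the Intermediate Value Theorem, f takes the value 0 somewhere in the open interval.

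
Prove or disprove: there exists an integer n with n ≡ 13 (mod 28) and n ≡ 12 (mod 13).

n = 181

The moduli 28 and 13 are coprime, so by the Chinese Remainder Theorem a unique solution modulo 364 exists.
Write n = 13 + 28t and require 13 + 28t ≡ 12 (mod 13), i.e. 28t ≡ 12 (mod 13).
28 ≡ 2 (mod 13), so this reads 2t ≡ 12 (mod 13). Since 2·7 = 14 = 1·13 + 1, the inverse of 2 mod 13 is 7.
Therefore t ≡ 7·12 = 84 ≡ 6 (mod 13).
Taking t = 6 gives n = 13 + 28·6 = 181.
Indeed 181 ≡ 13 (mod 28) and 181 ≡ 12 (mod 13).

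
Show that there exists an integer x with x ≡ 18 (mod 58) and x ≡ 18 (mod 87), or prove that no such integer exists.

Here gcd(58, 87) = 29, and both 18 and 18 leave remainder 18 mod 29, so the system is consistent.
In fact x = 18 itself already satisfies 18 mod 87 = 18.
Verify: 18 = 0·58 + 18 and 18 = 0·87 + 18. ✓

x = 18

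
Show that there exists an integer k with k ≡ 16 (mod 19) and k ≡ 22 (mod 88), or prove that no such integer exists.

The moduli 19 and 88 are coprime, so by the Chinese Remainder Theorem a unique solution modulo 1672 exists.
Any solution of the first congruence is k = 16 + 19t; substituting into the second, 19t ≡ 22 − 16 ≡ 6 (mod 88).
To invert 19 modulo 88: 88 = 4·19 + 12, 19 = 1·12 + 7, 12 = 1·7 + 5, 7 = 1·5 + 2, 5 = 2·2 + 1, 2 = 2·1 + 0, and unwinding, 1 = 5 − 2·2 = 5 − 2·(7 − 1·5) = −2·7 + 3·5 = −2·7 + 3·(12 − 1·7) = 3·12 − 5·7 = 3·12 − 5·(19 − 1·12) = −5·19 + 8·12 = −5·19 + 8·(88 − 4·19) = 8·88 − 37·19. Thus 19⁻¹ ≡ -37 ≡ 51 (mod 88).
Multiplying by 51: t ≡ 51·6 = 306 ≡ 42 (mod 88).
Taking t = 42 gives k = 16 + 19·42 = 814.
Check: 814 mod 19 = 16, 814 mod 88 = 22. ✓

k = 814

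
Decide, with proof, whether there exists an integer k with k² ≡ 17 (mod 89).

k = 62

Take k = 62. Then 62² = 3844 = 43·89 + 17, so 62² ≡ 17 (mod 89).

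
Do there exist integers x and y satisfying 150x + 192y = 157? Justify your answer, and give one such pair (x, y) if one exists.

No, no such integers exist.

Both 150 and 192 are divisible by gcd(150, 192) = 6, hence so is any combination 150x + 192y.
But 157 is not a multiple of 6 (it leaves remainder 1).
Hence no integers x, y satisfy the equation.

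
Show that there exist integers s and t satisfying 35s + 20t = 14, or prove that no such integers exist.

No such integers exist.

gcd(35, 20) = 5, so every integer of the form 35s + 20t is a multiple of 5.
However 14 leaves remainder 4 on division by 5.
So the equation is unsolvable over ℤ.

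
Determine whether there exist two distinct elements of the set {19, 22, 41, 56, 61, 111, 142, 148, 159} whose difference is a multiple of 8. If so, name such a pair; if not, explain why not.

22 and 142 are such a pair.

Both 22 and 142 leave remainder 6 on division by 8; their difference 120 = 15·8 is a multiple of 8.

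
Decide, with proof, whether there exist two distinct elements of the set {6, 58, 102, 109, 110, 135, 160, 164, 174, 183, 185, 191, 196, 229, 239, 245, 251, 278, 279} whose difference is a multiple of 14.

Yes: 6 and 160.

6 mod 14 = 6 and 160 mod 14 = 6, so 160 − 6 = 154 = 11·14.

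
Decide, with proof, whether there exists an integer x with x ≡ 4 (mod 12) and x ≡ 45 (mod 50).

gcd(12, 50) = 2. If x ≡ 4 (mod 12) and x ≡ 45 (mod 50), then x ≡ 4 (mod 2) and x ≡ 45 (mod 2).
But 4 mod 2 = 0 while 45 mod 2 = 1, a contradiction.
Hence the system has no solution.

No, no such integer exists.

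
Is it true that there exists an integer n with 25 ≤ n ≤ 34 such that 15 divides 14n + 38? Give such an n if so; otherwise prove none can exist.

The values of 14n + 38 for n = 25, 26, …, 34 are 388, 402, 416, 430, 444, 458, 472, 486, 500, 514; reduced mod 15 these are 13, 12, 11, 10, 9, 8, 7, 6, 5, 4.
Since 0 is absent from this list, 15 ∤ 14n + 38 for every n with 25 ≤ n ≤ 34.

No such integer n in that range exists.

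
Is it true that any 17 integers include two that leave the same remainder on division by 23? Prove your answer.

Try 17 consecutive integers, 65, 66, …, 81. Their remainders mod 23 are 19, 20, 21, 22, 0, 1, 2, 3, 4, 5, 6, 7, 8, 9, 10, 11, 12 — pairwise different, as any 17 ≤ 23 consecutive integers have distinct residues.
So no two of them leave the same remainder on division by 23; the claim fails for this set.

No, the set {65, 66, 67, 68, 69, 70, 71, 72, 73, 74, 75, 76, 77, 78, 79, 80, 81} is a counterexample.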